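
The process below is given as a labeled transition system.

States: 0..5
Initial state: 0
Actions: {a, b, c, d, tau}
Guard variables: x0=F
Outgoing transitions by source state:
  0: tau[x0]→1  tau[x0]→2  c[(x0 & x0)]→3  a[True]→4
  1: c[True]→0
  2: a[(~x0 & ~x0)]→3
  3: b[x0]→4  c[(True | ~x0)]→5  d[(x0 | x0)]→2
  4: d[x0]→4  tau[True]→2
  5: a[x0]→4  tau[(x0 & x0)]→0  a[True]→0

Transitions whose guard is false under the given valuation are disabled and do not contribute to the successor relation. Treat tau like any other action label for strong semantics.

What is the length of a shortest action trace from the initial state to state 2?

Layered search for 2:
  Layer 0: {0}
  Layer 1: {4}
  Layer 2: {2}
2 enters at depth 2; path a·tau

Answer: 2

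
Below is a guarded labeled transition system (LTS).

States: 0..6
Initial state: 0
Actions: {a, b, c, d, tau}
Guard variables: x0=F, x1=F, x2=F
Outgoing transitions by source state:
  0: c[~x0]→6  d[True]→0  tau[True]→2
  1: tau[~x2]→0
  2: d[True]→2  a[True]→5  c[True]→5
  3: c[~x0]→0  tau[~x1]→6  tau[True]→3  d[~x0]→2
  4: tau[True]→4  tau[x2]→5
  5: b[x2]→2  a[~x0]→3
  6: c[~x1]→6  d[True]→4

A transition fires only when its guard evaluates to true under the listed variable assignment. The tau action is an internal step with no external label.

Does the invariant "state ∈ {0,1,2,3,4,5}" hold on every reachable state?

Inv-set: {0,1,2,3,4,5}
R = {0,2,3,4,5,6}
  0: ok
  2: ok
  3: ok
  4: ok
  5: ok
  6: ✗ unsafe
counterexample path to 6: c

Answer: INVARIANT VIOLATED at state 6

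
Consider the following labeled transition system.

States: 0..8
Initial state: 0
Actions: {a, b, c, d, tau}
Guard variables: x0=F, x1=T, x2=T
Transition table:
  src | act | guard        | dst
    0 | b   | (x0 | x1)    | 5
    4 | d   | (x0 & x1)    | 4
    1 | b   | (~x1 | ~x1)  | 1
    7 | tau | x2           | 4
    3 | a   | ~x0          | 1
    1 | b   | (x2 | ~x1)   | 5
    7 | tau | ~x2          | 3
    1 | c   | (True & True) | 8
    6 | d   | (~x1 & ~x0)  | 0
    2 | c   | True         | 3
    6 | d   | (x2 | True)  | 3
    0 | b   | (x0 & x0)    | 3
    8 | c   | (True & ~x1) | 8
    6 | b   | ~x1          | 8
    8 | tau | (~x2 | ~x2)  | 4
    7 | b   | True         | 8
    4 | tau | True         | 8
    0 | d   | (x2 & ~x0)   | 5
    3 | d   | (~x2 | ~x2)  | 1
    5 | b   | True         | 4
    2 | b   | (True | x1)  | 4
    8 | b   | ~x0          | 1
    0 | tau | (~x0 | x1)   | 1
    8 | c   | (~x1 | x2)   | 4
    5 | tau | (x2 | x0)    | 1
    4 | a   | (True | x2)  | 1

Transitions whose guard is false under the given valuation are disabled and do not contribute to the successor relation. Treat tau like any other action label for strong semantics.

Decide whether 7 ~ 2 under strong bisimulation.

Answer: NOT BISIMILAR

Trace:
Refine partition for ~:
  P[0] = {{0,1,2,3,4,5,6,7,8}}
  P[1] = {{0},{1,2,8},{3},{4},{5,7},{6}}
  P[2] = {{0},{1},{2},{3},{4},{5},{6},{7},{8}}
Fixed point at round 3; 9 class(es).
[7]={7}  [2]={2}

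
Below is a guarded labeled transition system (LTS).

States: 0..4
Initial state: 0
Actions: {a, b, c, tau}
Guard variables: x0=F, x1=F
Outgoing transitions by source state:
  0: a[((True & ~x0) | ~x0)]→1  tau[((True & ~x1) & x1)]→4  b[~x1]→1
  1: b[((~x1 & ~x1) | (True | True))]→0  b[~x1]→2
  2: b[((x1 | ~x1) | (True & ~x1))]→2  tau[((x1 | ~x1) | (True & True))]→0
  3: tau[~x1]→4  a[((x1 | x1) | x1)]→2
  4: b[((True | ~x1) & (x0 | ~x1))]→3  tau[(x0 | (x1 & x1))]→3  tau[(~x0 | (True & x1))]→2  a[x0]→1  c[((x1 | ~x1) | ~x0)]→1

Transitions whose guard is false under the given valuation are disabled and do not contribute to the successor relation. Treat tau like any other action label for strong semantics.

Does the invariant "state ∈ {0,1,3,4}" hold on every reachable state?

Answer: INVARIANT VIOLATED at state 2

Working:
Inv-set: {0,1,3,4}
Reachable = {0,1,2}
  0: safe
  1: safe
  2: ✗ unsafe
witness against invariant: a·b → 2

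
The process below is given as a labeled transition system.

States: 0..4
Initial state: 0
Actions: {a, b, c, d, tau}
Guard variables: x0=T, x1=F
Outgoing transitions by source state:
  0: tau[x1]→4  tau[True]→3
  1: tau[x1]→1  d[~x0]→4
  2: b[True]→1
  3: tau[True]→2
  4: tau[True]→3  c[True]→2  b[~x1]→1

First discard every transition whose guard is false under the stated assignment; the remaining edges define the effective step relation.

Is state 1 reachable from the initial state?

Answer: REACHABLE

Trace:
Guard filter leaves 6 enabled edge(s).
Layer 0: {0}
Layer 1: {3}  now seen {0,3}
Layer 2: {2}  now seen {0,2,3}
Layer 3: {1}  now seen {0,1,2,3}
Reachable = {0,1,2,3}
witness 1: tau·tau·b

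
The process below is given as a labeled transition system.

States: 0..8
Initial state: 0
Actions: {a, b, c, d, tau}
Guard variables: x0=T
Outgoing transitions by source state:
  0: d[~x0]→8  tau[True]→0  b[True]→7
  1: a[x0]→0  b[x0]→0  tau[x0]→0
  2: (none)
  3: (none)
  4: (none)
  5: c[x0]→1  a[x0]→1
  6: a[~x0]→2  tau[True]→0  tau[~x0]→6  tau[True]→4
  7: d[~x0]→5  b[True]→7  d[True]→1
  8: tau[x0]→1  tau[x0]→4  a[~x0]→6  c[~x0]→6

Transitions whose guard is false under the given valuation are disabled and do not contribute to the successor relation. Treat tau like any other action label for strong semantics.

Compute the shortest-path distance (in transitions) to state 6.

BFS to 6:
  L0 = {0}
  L1 = {7}
  L2 = {1}
6 never appears.

Answer: UNREACHABLE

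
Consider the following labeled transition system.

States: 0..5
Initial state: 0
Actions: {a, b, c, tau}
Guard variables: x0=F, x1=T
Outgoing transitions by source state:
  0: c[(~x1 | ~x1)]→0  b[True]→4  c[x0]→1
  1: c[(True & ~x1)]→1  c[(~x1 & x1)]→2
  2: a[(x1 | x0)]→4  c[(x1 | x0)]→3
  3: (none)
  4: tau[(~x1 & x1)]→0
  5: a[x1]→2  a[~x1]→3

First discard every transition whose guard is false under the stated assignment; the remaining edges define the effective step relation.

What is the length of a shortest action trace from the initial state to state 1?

Breadth-first toward 1:
  depth 0: {0}
  depth 1: {4}
1 never appears.

Answer: UNREACHABLE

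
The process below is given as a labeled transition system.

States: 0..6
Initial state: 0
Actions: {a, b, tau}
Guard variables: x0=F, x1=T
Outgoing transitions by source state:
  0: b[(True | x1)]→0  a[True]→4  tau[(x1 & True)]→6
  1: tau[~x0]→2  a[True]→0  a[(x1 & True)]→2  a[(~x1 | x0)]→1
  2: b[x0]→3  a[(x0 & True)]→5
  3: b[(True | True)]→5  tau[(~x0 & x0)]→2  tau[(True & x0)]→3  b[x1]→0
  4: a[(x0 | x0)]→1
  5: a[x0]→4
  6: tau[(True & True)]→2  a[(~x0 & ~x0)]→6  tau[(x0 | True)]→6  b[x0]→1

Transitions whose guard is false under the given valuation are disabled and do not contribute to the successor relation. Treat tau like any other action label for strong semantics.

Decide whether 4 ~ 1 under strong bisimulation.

Answer: NOT BISIMILAR

Working:
Refine partition for ~:
  P[0] = {{0,1,2,3,4,5,6}}
  P[1] = {{0},{1,6},{2,4,5},{3}}
  P[2] = {{0},{1},{2,4,5},{3},{6}}
Fixed point at round 3; 5 class(es).
[4]={2,4,5}  [1]={1}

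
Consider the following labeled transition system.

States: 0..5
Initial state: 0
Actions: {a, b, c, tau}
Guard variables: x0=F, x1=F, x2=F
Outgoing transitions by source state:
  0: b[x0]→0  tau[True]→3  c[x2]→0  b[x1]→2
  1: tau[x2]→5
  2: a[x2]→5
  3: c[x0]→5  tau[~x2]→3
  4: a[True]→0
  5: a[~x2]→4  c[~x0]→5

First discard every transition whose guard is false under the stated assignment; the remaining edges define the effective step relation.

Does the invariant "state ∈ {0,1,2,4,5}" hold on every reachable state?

Answer: INVARIANT VIOLATED at state 3

Trace:
Allowed set {0,1,2,4,5}
Reach set: {0,3}
  0: ok
  3: outside
counterexample path to 3: tau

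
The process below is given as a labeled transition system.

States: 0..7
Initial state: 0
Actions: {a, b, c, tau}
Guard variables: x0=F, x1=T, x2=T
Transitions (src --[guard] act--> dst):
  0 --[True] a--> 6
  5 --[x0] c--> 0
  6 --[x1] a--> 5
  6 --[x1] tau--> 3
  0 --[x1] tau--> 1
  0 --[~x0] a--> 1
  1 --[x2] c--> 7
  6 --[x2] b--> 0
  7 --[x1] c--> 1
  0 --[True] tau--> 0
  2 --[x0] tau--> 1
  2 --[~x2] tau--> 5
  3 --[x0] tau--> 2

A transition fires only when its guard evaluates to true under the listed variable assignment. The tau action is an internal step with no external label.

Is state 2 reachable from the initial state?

Answer: UNREACHABLE

Trace:
After dropping false guards: 9 live edges.
depth 0: {0}
depth 1: {1,6}  total {0,1,6}
depth 2: {3,5,7}  total {0,1,3,5,6,7}
Reachable = {0,1,3,5,6,7}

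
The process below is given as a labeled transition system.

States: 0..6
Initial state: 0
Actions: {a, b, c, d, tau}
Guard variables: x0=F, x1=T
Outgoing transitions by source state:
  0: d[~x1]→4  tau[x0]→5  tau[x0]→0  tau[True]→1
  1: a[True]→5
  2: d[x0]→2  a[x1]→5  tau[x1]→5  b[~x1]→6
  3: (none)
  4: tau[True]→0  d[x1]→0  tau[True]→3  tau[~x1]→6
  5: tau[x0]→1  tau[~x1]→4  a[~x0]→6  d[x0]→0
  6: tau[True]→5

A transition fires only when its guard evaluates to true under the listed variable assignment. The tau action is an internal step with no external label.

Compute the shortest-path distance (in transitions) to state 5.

BFS to 5:
  L0 = {0}
  L1 = {1}
  L2 = {5}
first hit 5 at d=2 via tau·a

Answer: 2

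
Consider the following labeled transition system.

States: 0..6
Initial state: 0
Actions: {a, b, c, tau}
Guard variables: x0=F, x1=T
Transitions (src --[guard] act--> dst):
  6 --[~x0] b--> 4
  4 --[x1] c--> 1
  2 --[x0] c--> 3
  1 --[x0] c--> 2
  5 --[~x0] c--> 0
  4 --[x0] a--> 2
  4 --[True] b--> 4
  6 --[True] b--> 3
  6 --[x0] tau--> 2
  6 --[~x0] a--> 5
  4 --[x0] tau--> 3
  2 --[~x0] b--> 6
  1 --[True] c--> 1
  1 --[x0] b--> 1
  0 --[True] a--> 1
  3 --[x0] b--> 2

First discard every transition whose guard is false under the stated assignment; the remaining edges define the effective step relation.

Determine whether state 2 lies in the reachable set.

9 transition(s) survive guard evaluation.
depth 0: {0}
depth 1: {1}  total {0,1}
Reach set: {0,1}

Answer: UNREACHABLE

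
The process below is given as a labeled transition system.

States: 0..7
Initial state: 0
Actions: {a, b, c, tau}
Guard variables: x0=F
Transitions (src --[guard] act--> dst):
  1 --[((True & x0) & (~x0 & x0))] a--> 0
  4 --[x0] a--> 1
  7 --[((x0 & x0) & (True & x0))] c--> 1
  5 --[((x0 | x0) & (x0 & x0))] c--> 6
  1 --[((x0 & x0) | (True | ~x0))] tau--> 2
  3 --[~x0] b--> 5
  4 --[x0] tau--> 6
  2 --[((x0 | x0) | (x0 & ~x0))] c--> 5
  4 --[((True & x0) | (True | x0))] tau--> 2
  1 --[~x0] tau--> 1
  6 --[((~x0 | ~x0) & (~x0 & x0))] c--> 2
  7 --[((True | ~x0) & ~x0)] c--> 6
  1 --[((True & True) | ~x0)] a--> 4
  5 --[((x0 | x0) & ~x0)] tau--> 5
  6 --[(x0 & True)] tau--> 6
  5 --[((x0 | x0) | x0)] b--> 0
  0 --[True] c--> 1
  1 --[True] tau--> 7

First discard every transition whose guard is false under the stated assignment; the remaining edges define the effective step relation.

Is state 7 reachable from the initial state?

8 transition(s) survive guard evaluation.
depth 0: {0}
depth 1: {1}  cumulative {0,1}
depth 2: {2,4,7}  cumulative {0,1,2,4,7}
depth 3: {6}  cumulative {0,1,2,4,6,7}
R = {0,1,2,4,6,7}
trace reaching 7: c·tau

Answer: REACHABLE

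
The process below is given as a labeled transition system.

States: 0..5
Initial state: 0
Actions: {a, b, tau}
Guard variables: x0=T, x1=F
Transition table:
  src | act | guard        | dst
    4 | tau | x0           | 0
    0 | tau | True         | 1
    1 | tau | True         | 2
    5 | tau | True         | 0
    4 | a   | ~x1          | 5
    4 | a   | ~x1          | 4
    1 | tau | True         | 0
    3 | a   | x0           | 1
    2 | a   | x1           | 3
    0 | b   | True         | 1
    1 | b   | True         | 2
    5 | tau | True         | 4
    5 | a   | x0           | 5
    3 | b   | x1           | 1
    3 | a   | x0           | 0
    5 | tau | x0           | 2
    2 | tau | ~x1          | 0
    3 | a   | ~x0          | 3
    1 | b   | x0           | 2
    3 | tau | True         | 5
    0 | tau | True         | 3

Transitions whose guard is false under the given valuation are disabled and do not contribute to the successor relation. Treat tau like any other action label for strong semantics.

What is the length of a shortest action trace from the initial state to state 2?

Answer: 2

Working:
BFS to 2:
  depth 0: {0}
  depth 1: {1,3}
  depth 2: {2,5}
2 enters at depth 2; path b·b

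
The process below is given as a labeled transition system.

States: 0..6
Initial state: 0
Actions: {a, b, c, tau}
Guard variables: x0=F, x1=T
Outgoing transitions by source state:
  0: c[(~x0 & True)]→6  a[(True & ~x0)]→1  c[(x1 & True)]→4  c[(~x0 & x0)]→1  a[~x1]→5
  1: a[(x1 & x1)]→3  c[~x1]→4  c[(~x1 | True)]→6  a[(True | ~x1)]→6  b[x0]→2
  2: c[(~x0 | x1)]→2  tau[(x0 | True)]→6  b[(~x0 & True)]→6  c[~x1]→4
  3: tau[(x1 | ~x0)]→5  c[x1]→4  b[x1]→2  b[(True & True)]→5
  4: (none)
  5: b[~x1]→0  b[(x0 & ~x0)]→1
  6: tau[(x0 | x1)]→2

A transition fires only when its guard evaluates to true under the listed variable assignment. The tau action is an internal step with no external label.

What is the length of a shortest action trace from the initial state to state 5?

Layered search for 5:
  L0 = {0}
  L1 = {1,4,6}
  L2 = {2,3}
  L3 = {5}
first hit 5 at d=3 via a·a·b

Answer: 3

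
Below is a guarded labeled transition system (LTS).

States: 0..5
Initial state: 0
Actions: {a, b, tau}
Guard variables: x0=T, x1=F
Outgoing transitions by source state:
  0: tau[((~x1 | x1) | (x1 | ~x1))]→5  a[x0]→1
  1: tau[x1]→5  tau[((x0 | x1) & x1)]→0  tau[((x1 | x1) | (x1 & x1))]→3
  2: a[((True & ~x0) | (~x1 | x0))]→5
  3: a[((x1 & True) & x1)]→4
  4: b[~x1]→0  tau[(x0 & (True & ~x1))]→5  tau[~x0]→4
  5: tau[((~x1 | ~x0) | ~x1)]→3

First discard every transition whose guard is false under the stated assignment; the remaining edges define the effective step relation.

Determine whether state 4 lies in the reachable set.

Answer: UNREACHABLE

Working:
6 transition(s) survive guard evaluation.
Layer 0: {0}
Layer 1: {1,5}  now seen {0,1,5}
Layer 2: {3}  now seen {0,1,3,5}
R = {0,1,3,5}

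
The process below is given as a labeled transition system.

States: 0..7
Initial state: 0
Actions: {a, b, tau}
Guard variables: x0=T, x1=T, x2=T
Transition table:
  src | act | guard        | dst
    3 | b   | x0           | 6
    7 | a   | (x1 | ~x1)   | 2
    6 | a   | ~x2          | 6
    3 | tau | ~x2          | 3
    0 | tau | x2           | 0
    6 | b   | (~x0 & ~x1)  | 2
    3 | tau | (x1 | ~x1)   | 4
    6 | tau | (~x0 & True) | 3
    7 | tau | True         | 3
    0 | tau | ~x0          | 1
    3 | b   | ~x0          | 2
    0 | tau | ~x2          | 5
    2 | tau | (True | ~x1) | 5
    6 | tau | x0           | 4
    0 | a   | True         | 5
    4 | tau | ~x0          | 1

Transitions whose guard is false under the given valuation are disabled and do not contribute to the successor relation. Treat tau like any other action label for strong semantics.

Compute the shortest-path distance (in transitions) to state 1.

Answer: UNREACHABLE

Trace:
BFS to 1:
  L0 = {0}
  L1 = {5}
1 never appears.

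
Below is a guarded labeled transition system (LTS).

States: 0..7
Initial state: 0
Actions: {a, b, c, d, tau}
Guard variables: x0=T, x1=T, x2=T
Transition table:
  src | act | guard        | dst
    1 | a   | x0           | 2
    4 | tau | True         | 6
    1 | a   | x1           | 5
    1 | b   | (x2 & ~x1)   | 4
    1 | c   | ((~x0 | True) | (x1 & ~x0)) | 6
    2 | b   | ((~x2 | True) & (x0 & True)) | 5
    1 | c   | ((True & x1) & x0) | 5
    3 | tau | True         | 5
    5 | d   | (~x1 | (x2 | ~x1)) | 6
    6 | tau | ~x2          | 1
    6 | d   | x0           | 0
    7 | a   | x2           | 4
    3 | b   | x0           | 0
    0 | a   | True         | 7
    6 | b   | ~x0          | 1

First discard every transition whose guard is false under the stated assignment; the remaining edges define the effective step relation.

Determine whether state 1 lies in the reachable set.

12 transition(s) survive guard evaluation.
depth 0: {0}
depth 1: {7}  now seen {0,7}
depth 2: {4}  now seen {0,4,7}
depth 3: {6}  now seen {0,4,6,7}
R = {0,4,6,7}

Answer: UNREACHABLE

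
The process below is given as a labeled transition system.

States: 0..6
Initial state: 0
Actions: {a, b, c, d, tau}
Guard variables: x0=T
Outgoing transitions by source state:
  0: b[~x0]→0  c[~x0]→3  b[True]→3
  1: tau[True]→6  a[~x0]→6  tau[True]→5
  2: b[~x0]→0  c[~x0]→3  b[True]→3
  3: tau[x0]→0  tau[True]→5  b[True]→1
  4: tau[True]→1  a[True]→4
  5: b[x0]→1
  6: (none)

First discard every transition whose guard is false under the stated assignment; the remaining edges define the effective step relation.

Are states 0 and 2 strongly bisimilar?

Refine partition for ~:
  P[0] = {{0,1,2,3,4,5,6}}
  P[1] = {{0,2,5},{1},{3},{4},{6}}
  P[2] = {{0,2},{1},{3},{4},{5},{6}}
6 equivalence class(es) (converged in 3)
0∈{0,2}, 2∈{0,2}

Answer: BISIMILAR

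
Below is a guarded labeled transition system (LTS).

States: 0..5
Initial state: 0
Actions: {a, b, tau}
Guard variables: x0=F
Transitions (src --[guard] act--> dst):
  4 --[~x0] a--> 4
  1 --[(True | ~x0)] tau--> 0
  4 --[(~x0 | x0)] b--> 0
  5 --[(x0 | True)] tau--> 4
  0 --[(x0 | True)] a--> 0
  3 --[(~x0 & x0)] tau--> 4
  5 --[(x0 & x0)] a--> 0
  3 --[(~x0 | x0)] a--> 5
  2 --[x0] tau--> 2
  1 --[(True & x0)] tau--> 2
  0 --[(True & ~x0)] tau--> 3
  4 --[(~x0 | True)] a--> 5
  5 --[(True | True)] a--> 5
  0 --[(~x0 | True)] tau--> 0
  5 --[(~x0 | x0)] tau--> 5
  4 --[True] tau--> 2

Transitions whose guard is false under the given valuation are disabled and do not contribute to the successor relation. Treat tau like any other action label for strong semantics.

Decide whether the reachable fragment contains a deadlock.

R = {0,2,3,4,5}
  0: a→0  tau→0  tau→3  [3 out]
  2: ∅  [deadlock]
  3: a→5  [1 out]
  4: a→4  a→5  b→0  tau→2  [4 out]
  5: a→5  tau→4  tau→5  [3 out]
Path to 2: tau·a·tau·tau

Answer: DEADLOCK at state 2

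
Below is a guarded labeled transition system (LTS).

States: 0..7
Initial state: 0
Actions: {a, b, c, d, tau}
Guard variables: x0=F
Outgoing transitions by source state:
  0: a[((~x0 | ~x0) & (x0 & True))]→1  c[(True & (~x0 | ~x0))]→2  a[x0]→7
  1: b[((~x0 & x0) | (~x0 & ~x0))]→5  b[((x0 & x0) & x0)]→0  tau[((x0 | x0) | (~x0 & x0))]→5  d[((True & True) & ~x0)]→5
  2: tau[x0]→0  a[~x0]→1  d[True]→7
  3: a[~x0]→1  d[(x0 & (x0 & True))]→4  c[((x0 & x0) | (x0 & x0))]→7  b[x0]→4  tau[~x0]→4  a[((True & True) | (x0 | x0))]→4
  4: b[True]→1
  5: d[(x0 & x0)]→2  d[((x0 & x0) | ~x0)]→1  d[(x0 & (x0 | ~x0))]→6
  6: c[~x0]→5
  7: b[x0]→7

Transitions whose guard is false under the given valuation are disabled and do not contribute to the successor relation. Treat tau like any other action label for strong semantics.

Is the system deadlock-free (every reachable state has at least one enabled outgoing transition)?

Answer: DEADLOCK at state 7

Analysis:
Reach set: {0,1,2,5,7}
  0: c→2  [1 out]
  1: b→5  d→5  [2 out]
  2: a→1  d→7  [2 out]
  5: d→1  [1 out]
  7: ∅  [no exit]
trace reaching 7: c·d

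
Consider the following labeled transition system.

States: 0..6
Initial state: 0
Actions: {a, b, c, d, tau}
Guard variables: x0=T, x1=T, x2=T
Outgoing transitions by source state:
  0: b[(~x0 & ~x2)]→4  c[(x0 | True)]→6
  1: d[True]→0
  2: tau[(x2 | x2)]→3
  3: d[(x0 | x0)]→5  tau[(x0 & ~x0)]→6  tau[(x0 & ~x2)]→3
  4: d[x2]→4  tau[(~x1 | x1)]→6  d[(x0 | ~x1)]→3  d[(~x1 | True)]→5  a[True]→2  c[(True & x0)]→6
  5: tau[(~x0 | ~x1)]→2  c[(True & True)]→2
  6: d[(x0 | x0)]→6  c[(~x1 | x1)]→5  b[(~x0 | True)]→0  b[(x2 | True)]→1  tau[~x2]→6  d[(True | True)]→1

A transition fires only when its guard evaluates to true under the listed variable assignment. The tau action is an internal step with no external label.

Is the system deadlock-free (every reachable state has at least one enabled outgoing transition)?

R = {0,1,2,3,5,6}
  0: c→6  [1 out]
  1: d→0  [1 out]
  2: tau→3  [1 out]
  3: d→5  [1 out]
  5: c→2  [1 out]
  6: b→0  b→1  c→5  d→1  d→6  [5 out]

Answer: DEADLOCK-FREE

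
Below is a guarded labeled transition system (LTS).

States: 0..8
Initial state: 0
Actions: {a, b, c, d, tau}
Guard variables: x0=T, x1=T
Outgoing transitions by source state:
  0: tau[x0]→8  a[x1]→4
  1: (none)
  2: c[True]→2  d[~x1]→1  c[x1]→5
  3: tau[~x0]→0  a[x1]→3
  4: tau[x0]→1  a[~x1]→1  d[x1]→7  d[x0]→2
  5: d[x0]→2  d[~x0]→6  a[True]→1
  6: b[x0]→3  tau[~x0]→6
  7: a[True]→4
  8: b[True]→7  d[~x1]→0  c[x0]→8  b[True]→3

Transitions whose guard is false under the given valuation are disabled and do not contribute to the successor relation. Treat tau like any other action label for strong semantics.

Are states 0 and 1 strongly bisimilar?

Bisimulation quotient by refinement:
  π0 = {{0,1,2,3,4,5,6,7,8}}
  π1 = {{0},{1},{2},{3,7},{4},{5},{6},{8}}
  π2 = {{0},{1},{2},{3},{4},{5},{6},{7},{8}}
Fixed point at round 3; 9 class(es).
class of 0: {0}; class of 1: {1}

Answer: NOT BISIMILAR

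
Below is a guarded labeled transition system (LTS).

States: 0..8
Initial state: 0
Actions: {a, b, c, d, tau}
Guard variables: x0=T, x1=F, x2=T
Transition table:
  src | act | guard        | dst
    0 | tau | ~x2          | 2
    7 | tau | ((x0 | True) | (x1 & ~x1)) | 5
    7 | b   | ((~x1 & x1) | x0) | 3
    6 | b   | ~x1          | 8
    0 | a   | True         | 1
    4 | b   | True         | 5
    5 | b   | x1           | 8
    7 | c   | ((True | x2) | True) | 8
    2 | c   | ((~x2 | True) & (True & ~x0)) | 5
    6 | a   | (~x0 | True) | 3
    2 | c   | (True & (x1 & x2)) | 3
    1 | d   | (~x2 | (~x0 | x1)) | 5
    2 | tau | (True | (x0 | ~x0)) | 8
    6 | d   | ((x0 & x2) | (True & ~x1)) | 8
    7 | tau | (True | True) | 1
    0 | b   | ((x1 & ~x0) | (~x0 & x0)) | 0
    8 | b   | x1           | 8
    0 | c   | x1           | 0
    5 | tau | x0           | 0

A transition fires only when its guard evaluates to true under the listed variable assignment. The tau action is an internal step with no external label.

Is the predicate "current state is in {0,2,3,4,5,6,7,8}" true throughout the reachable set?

Allowed set {0,2,3,4,5,6,7,8}
Reachable = {0,1}
  0: safe
  1: ✗ unsafe
reach 1 via a — violates

Answer: INVARIANT VIOLATED at state 1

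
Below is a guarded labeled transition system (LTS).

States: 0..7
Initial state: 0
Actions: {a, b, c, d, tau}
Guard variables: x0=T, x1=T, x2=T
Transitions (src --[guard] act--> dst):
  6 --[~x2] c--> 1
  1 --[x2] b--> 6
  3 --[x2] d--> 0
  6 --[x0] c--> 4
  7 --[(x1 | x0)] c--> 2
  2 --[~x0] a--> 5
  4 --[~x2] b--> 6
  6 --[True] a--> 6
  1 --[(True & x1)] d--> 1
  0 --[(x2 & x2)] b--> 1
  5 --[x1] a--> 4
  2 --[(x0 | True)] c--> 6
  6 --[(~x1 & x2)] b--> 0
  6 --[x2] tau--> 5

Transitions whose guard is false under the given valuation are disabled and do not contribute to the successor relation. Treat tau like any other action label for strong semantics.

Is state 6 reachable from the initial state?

Answer: REACHABLE

Analysis:
10 transition(s) survive guard evaluation.
Layer 0: {0}
Layer 1: {1}  now seen {0,1}
Layer 2: {6}  now seen {0,1,6}
Layer 3: {4,5}  now seen {0,1,4,5,6}
Reachable = {0,1,4,5,6}
witness 6: b·b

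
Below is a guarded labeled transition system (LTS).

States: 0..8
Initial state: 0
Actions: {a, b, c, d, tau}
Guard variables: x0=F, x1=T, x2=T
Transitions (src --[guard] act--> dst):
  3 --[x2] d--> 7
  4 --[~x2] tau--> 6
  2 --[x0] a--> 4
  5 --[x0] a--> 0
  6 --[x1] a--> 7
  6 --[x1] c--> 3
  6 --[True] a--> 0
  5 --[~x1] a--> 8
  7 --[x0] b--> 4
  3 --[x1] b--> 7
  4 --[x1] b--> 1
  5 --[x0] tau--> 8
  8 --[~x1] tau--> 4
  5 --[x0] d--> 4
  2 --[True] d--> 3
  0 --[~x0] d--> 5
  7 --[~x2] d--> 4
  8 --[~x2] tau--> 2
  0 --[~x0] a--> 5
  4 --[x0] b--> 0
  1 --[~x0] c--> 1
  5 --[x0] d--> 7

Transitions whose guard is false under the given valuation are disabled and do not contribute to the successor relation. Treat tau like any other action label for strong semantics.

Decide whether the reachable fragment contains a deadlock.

Reachable = {0,5}
  0: a→5  d→5  [2 out]
  5: ∅  [no exit]
trace reaching 5: d

Answer: DEADLOCK at state 5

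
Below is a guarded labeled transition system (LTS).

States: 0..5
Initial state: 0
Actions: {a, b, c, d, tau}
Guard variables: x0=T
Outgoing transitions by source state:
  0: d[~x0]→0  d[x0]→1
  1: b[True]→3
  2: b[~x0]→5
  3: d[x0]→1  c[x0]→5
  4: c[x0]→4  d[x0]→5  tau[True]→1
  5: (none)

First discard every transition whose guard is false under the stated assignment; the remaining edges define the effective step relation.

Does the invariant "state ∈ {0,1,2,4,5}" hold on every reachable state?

Answer: INVARIANT VIOLATED at state 3

Working:
Safe = {0,1,2,4,5}
Reach set: {0,1,3,5}
  0: ✓
  1: ✓
  3: outside
  5: ✓
counterexample path to 3: d·b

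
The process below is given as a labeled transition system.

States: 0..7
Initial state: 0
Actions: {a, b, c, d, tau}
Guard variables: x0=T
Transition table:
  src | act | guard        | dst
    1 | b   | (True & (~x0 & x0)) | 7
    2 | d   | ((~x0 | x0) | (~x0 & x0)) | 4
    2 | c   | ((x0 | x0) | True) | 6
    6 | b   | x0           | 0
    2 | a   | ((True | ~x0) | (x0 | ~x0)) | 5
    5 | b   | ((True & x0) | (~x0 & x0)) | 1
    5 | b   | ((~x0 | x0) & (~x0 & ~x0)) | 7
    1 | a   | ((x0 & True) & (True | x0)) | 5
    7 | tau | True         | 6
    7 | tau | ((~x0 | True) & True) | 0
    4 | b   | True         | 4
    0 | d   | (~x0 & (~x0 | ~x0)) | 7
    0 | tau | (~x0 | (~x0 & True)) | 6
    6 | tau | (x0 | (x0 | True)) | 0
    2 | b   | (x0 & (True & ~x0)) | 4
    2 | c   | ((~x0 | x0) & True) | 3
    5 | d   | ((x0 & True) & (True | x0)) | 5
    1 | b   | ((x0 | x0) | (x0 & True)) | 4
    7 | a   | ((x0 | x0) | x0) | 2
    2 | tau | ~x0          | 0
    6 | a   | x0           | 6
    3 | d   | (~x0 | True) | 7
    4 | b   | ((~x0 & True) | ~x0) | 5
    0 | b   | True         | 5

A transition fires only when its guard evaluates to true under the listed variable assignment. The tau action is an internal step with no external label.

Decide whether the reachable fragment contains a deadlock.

Answer: DEADLOCK-FREE

Trace:
R = {0,1,4,5}
  0: b→5  [deg 1]
  1: a→5  b→4  [deg 2]
  4: b→4  [deg 1]
  5: b→1  d→5  [deg 2]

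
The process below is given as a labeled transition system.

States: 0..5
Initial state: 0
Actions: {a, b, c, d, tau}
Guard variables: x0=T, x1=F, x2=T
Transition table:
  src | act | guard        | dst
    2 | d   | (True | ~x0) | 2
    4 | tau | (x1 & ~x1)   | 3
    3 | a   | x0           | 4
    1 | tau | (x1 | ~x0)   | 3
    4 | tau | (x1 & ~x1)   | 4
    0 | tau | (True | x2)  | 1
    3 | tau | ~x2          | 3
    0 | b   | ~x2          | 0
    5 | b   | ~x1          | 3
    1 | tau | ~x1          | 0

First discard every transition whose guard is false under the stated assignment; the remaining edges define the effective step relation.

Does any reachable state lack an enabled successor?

Answer: DEADLOCK-FREE

Analysis:
Reach set: {0,1}
  0: tau→1  [deg 1]
  1: tau→0  [deg 1]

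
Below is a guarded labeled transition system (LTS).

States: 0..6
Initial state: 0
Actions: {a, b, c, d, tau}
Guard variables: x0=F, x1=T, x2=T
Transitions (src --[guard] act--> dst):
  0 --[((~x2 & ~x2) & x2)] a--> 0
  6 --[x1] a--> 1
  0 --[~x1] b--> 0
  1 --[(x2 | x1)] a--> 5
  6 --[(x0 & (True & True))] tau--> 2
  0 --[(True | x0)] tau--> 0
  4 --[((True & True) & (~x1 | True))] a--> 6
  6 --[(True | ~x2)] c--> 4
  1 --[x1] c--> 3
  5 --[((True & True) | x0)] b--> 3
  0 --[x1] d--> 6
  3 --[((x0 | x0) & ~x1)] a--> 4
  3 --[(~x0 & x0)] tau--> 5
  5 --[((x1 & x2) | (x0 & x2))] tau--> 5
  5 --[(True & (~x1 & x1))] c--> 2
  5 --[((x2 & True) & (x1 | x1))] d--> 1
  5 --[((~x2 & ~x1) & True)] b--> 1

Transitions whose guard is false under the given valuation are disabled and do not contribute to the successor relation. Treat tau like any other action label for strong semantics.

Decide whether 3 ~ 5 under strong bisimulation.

Bisimulation quotient by refinement:
  π0 = {{0,1,2,3,4,5,6}}
  π1 = {{0},{1,6},{2,3},{4},{5}}
  π2 = {{0},{1},{2,3},{4},{5},{6}}
6 equivalence class(es) (converged in 3)
class of 3: {2,3}; class of 5: {5}

Answer: NOT BISIMILAR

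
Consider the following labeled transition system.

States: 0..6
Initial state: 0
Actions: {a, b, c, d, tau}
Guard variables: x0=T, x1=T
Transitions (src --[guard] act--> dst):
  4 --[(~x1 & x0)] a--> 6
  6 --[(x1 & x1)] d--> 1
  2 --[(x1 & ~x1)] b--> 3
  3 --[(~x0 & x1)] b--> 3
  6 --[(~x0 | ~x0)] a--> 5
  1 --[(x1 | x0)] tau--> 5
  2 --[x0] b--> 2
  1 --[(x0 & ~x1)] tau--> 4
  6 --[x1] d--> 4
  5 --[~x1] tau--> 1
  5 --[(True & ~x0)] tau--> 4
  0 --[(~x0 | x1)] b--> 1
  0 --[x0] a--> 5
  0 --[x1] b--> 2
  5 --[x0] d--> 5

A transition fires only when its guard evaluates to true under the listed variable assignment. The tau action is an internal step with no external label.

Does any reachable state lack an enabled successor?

R = {0,1,2,5}
  0: a→5  b→1  b→2  [3 out]
  1: tau→5  [1 out]
  2: b→2  [1 out]
  5: d→5  [1 out]

Answer: DEADLOCK-FREE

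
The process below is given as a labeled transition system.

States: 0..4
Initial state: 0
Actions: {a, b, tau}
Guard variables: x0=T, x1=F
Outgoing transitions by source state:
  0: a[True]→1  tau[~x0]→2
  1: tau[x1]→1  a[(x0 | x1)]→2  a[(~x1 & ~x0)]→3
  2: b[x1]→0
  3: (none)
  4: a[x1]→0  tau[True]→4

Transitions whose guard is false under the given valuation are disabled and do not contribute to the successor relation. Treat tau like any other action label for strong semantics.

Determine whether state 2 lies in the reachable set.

Guard filter leaves 3 enabled edge(s).
depth 0: {0}
depth 1: {1}  total {0,1}
depth 2: {2}  total {0,1,2}
Reachable = {0,1,2}
witness 2: a·a

Answer: REACHABLE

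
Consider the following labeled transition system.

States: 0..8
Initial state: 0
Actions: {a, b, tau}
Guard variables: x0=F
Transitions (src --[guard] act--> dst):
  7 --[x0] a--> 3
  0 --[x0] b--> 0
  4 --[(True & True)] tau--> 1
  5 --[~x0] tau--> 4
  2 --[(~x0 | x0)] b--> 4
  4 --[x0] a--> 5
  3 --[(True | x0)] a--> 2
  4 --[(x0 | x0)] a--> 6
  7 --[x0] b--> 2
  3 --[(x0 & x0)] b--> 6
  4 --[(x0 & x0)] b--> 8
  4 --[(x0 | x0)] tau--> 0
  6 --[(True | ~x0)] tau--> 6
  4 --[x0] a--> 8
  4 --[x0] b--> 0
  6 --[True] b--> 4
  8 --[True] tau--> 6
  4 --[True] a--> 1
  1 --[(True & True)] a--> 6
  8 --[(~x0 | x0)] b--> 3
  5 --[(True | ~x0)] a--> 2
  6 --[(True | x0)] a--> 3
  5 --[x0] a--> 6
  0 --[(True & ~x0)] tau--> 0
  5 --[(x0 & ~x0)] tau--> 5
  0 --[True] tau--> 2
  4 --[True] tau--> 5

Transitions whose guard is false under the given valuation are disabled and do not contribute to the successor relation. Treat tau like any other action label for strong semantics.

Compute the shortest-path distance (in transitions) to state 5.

Layered search for 5:
  L0 = {0}
  L1 = {2}
  L2 = {4}
  L3 = {1,5}
depth(5)=3, e.g. tau·b·tau

Answer: 3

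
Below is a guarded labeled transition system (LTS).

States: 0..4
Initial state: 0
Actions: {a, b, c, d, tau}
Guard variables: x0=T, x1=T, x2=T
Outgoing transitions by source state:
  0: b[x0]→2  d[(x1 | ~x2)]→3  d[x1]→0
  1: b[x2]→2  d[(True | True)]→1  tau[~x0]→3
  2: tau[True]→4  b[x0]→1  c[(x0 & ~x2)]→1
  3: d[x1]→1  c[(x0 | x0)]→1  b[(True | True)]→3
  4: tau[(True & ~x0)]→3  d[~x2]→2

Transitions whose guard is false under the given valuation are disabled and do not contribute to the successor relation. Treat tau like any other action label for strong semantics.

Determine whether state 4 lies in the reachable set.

After dropping false guards: 10 live edges.
Layer 0: {0}
Layer 1: {2,3}  now seen {0,2,3}
Layer 2: {1,4}  now seen {0,1,2,3,4}
Reach set: {0,1,2,3,4}
Path to 4: b·tau

Answer: REACHABLE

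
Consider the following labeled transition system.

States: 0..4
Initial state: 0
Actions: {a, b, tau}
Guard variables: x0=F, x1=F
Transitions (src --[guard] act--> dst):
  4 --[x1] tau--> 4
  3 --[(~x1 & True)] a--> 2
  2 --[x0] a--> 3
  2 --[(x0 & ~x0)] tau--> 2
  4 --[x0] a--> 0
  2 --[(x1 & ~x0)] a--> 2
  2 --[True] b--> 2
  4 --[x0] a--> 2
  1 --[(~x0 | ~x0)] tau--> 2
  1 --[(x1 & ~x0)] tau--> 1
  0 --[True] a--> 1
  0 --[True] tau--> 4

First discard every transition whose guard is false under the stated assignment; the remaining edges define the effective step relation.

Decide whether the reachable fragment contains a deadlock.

Answer: DEADLOCK at state 4

Trace:
Reachable = {0,1,2,4}
  0: a→1  tau→4  [2 out]
  1: tau→2  [1 out]
  2: b→2  [1 out]
  4: ∅  [STUCK]
witness 4: tau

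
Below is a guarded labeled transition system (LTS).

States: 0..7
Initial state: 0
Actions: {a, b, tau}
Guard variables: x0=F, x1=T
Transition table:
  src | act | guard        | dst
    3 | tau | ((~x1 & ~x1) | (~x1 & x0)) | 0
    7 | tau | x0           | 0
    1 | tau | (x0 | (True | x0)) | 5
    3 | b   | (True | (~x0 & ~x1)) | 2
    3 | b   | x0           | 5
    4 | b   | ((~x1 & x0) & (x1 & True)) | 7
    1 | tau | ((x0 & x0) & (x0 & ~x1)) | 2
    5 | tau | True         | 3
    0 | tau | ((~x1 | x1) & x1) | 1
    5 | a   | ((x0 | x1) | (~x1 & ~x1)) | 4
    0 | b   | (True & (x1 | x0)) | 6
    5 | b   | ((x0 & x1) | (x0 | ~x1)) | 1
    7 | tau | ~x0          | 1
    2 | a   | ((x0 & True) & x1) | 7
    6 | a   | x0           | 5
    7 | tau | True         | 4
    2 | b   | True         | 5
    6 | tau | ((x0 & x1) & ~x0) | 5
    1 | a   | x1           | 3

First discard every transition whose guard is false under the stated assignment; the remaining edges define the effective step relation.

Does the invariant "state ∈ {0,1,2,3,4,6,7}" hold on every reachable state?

Answer: INVARIANT VIOLATED at state 5

Trace:
Safe = {0,1,2,3,4,6,7}
Reachable = {0,1,2,3,4,5,6}
  0: ok
  1: ok
  2: ok
  3: ok
  4: ok
  5: outside
  6: ok
reach 5 via tau·tau — violates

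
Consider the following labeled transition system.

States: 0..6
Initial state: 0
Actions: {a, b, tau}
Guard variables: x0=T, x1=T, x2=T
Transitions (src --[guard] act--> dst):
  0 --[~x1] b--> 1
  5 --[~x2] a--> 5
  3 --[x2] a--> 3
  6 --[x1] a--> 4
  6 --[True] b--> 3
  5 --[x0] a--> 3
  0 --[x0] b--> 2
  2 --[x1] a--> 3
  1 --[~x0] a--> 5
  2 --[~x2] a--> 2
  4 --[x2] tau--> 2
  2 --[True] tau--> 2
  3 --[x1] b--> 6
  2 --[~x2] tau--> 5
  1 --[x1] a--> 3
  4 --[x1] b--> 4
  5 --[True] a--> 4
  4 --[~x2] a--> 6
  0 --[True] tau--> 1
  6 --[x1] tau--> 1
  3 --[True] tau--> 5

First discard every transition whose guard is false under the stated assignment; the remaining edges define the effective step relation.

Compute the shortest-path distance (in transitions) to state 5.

Answer: 3

Analysis:
BFS to 5:
  L0 = {0}
  L1 = {1,2}
  L2 = {3}
  L3 = {5,6}
first hit 5 at d=3 via b·a·tau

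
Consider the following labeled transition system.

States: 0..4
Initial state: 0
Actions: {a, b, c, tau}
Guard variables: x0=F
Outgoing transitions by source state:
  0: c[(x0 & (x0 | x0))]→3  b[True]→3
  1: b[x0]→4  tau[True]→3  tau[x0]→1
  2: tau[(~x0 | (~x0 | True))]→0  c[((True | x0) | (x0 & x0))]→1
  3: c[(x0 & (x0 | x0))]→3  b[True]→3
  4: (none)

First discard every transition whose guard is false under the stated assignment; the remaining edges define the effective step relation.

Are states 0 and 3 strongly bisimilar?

Compute ~ classes (split until stable):
  P[0] = {{0,1,2,3,4}}
  P[1] = {{0,3},{1},{2},{4}}
Fixed point at round 2; 4 class(es).
0∈{0,3}, 3∈{0,3}

Answer: BISIMILAR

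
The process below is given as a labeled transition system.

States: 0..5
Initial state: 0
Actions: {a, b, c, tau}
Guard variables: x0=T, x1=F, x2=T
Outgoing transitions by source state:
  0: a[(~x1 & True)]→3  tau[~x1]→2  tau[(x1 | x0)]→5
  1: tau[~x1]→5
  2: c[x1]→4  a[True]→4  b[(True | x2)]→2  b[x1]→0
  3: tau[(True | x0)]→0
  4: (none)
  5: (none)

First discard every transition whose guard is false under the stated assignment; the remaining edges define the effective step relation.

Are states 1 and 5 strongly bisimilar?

Bisimulation quotient by refinement:
  round 0: {{0,1,2,3,4,5}}
  round 1: {{0},{1,3},{2},{4,5}}
  round 2: {{0},{1},{2},{3},{4,5}}
Fixed point at round 3; 5 class(es).
class of 1: {1}; class of 5: {4,5}

Answer: NOT BISIMILAR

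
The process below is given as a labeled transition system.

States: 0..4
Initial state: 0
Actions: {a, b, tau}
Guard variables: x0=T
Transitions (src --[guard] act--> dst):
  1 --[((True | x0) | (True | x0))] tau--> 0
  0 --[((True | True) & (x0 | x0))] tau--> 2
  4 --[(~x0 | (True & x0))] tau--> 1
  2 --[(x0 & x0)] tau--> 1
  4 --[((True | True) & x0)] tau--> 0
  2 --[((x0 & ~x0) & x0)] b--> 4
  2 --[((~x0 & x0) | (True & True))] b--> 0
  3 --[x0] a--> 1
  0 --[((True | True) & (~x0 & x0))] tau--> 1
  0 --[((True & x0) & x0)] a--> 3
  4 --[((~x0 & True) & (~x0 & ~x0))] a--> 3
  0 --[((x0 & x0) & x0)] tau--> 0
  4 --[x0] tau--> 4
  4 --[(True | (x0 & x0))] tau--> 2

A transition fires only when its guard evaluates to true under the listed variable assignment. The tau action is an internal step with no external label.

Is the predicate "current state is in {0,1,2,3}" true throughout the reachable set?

Inv-set: {0,1,2,3}
R = {0,1,2,3}
  0: ok
  1: ok
  2: ok
  3: ok

Answer: INVARIANT HOLDS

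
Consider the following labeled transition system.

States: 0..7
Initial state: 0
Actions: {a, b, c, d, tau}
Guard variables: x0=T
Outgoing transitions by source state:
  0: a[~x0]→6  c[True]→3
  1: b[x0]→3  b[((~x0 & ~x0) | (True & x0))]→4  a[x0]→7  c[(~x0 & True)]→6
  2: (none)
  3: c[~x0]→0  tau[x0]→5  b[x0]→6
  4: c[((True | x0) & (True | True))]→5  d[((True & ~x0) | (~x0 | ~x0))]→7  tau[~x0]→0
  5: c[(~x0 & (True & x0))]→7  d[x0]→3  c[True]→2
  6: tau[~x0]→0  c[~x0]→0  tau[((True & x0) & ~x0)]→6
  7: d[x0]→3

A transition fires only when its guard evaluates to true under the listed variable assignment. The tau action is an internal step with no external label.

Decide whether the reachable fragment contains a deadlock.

R = {0,2,3,5,6}
  0: c→3  [deg 1]
  2: ∅  [STUCK]
  3: b→6  tau→5  [deg 2]
  5: c→2  d→3  [deg 2]
  6: ∅  [STUCK]
trace reaching 2: c·tau·c

Answer: DEADLOCK at state 2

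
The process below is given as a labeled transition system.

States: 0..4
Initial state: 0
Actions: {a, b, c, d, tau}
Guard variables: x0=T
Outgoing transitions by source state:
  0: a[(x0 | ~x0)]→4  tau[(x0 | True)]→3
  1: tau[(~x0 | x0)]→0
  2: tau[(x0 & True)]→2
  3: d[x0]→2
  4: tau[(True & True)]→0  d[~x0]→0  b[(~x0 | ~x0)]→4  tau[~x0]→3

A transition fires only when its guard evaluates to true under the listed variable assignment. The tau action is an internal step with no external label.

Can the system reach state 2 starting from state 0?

Guard filter leaves 6 enabled edge(s).
L0 = {0}
L1 = {3,4}  cumulative {0,3,4}
L2 = {2}  cumulative {0,2,3,4}
R = {0,2,3,4}
trace reaching 2: tau·d

Answer: REACHABLE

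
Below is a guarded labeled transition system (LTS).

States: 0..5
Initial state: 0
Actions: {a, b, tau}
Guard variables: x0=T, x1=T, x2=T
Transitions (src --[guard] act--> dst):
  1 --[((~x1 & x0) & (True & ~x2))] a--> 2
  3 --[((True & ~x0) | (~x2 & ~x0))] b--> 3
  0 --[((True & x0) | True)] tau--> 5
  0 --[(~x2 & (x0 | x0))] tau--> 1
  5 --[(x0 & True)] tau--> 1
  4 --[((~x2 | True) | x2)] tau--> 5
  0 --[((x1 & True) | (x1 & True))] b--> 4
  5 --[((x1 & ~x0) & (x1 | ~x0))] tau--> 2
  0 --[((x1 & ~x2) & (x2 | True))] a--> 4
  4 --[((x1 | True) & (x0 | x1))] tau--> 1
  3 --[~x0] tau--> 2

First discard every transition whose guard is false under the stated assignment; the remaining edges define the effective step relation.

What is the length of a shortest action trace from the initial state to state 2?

Layered search for 2:
  Layer 0: {0}
  Layer 1: {4,5}
  Layer 2: {1}
2 never appears.

Answer: UNREACHABLE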